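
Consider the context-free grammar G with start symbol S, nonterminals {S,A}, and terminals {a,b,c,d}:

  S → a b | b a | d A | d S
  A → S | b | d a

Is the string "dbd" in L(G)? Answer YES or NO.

CNF form of G:
  S -> T0 T1 | T1 T0 | T2 A | T2 S
  A -> T0 T1 | T1 T0 | T2 A | T2 S | T2 T0 | b
  T0 -> a
  T1 -> b
  T2 -> d

CYK table (by increasing span):
  T[0,0] 'd' = {T2}  orig:{}
  T[1,1] 'b' = {A,T1}  orig:{A}
  T[2,2] 'd' = {T2}  orig:{}
  T[0,1] 'db' = {A,S}
  T[1,2] 'bd' = ∅
  T[0,2] 'dbd' = ∅

S ∉ T[0,2] ⇒ NO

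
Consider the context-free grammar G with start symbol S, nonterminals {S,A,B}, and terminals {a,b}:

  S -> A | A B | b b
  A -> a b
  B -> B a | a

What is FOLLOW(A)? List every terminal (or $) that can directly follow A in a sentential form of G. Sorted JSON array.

FIRST sets, iterate to fixpoint:
pass 1:
  A via A→a b: +{a}
  B via B→a: +{a}
  S via S→A: +{a}
  S via S→b b: +{b}
  FIRST[S]={a,b}  FIRST[A]={a}  FIRST[B]={a}
pass 2: done
  FIRST[S]={a,b}  FIRST[A]={a}  FIRST[B]={a}

Compute FOLLOW by fixpoint:
FOLLOW(S) := {$}
iter 1:
  B→B a: FOLLOW(B) ⊇ FIRST(a) = {a}; new: +{a}
  S→A: FOLLOW(A) ⊇ FOLLOW(S) ⊇ {$}; new: +{$}
  S→A B: FOLLOW(A) ⊇ FIRST(B) = {a}; new: +{a}
  S→A B: FOLLOW(B) ⊇ FOLLOW(S) ⊇ {$}; new: +{$}
  FOLLOW(S)={$}  FOLLOW(A)={$,a}  FOLLOW(B)={$,a}
iter 2: done
  FOLLOW(S)={$}  FOLLOW(A)={$,a}  FOLLOW(B)={$,a}

FOLLOW(A) = ["$", "a"]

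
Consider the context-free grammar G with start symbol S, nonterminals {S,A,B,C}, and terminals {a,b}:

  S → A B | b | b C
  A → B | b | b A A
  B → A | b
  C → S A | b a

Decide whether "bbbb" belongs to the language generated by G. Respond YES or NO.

CNF form of G:
  S -> A B | T0 C | b
  A -> T0 X2 | b
  B -> T0 X3 | b
  C -> S A | T0 T1
  T0 -> b
  T1 -> a
  X2 -> A A
  X3 -> A A

Fill CYK table bottom-up:
  [0..0]={A,B,S,T0}  "b"  orig:{A,B,S}
  [1..1]={A,B,S,T0}  "b"  orig:{A,B,S}
  [2..2]={A,B,S,T0}  "b"  orig:{A,B,S}
  [3..3]={A,B,S,T0}  "b"  orig:{A,B,S}
  [0..1]={C,S,X2,X3}  "bb"  orig:{C,S}
  [1..2]={C,S,X2,X3}  "bb"  orig:{C,S}
  [2..3]={C,S,X2,X3}  "bb"  orig:{C,S}
  [0..2]={A,B,C,S}  "bbb"
  [1..3]={A,B,C,S}  "bbb"
  [0..3]={C,S,X2,X3}  "bbbb"  orig:{C,S}

S ∈ T[0,3] ⇒ YES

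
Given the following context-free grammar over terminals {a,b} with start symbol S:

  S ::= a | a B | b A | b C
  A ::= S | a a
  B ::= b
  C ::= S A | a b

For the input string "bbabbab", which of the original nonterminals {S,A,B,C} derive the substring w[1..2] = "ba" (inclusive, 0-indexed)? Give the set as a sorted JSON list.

Convert to CNF:
  S -> T0 B | T1 A | T1 C | a
  A -> T0 B | T0 T0 | T1 A | T1 C | a
  B -> b
  C -> S A | T0 T1
  T0 -> a
  T1 -> b

CYK table (by increasing span), restricted to cells inside w[1..2]:
  [1..1]={B,T1}  "b"  orig:{B}
  [2..2]={A,S,T0}  "a"  orig:{A,S}
  [1..2]={A,S}  "ba"

Original NTs in T[1,2] deriving "ba": ["A", "S"]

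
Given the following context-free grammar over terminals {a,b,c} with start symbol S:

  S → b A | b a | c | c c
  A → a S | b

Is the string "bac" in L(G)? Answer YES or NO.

Convert to CNF:
  S -> T1 A | T1 T0 | T2 T2 | c
  A -> T0 S | b
  T0 -> a
  T1 -> b
  T2 -> c

Fill CYK table bottom-up:
  cell(0,0) b: {A,T1}  orig:{A}
  cell(1,1) a: {T0}  orig:{}
  cell(2,2) c: {S,T2}  orig:{S}
  cell(0,1) ba: {S}
  cell(1,2) ac: {A}
  cell(0,2) bac: {S}

S ∈ T[0,2] ⇒ YES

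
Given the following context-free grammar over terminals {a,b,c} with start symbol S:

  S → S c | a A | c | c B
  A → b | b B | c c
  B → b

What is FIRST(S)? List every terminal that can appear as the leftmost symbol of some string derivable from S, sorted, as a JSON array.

FIRST sets, iterate to fixpoint:
round 1:
  A via A→b: +{b}
  A via A→c c: +{c}
  B via B→b: +{b}
  S via S→a A: +{a}
  S via S→c: +{c}
  S: {a,c}  A: {b,c}  B: {b}
round 2: — fixpoint
  S: {a,c}  A: {b,c}  B: {b}

FIRST(S) = ["a", "c"]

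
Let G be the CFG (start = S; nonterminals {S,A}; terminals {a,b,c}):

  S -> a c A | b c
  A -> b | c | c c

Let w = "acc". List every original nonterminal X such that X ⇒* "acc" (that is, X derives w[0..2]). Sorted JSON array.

Convert to CNF:
  S -> T1 X3 | T2 T0
  A -> T0 T0 | b | c
  T0 -> c
  T1 -> a
  T2 -> b
  X3 -> T0 A

CYK table (by increasing span) — only the sub-triangle for w[0..2]:
  T[0,0] 'a' = {T1}  orig:{}
  T[1,1] 'c' = {A,T0}  orig:{A}
  T[2,2] 'c' = {A,T0}  orig:{A}
  T[0,1] 'ac' = ∅
  T[1,2] 'cc' = {A,X3}  orig:{A}
  T[0,2] 'acc' = {S}

Original NTs in T[0,2] deriving "acc": ["S"]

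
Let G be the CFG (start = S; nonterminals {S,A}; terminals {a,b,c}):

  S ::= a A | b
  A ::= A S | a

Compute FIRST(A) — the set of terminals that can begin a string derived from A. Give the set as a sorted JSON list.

FIRST sets, iterate to fixpoint:
iter 1:
  A via A→a: +{a}
  S via S→a A: +{a}
  S via S→b: +{b}
  FIRST[S]={a,b}  FIRST[A]={a}
iter 2: (no change)
  FIRST[S]={a,b}  FIRST[A]={a}

FIRST(A) = ["a"]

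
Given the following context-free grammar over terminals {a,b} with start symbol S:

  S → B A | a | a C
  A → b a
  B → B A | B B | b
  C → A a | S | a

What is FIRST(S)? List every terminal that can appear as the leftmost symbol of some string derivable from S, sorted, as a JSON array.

FIRST iteration:
iter 1:
  A via A→b a: +{b}
  B via B→b: +{b}
  C via C→A a: +{b}
  C via C→a: +{a}
  S via S→B A: +{b}
  S via S→a: +{a}
  S: {a,b}  A: {b}  B: {b}  C: {a,b}
iter 2: (no change)
  S: {a,b}  A: {b}  B: {b}  C: {a,b}

FIRST(S) = ["a", "b"]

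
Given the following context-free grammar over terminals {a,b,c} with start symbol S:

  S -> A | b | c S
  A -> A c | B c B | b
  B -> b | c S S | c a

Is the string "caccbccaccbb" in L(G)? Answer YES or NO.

CNF form of G:
  S -> A T0 | B X4 | T0 S | b
  A -> A T0 | B X2 | b
  B -> T0 T1 | T0 X3 | b
  T0 -> c
  T1 -> a
  X2 -> T0 B
  X3 -> S S
  X4 -> T0 B

CYK table (by increasing span):
  cell(0,0) c: {T0}  orig:{}
  cell(1,1) a: {T1}  orig:{}
  cell(2,2) c: {T0}  orig:{}
  cell(3,3) c: {T0}  orig:{}
  cell(4,4) b: {A,B,S}
  cell(5,5) c: {T0}  orig:{}
  cell(6,6) c: {T0}  orig:{}
  cell(7,7) a: {T1}  orig:{}
  cell(8,8) c: {T0}  orig:{}
  cell(9,9) c: {T0}  orig:{}
  cell(10,10) b: {A,B,S}
  cell(11,11) b: {A,B,S}
  cell(0,1) ca: {B}
  cell(1,2) ac: ∅
  cell(2,3) cc: ∅
  cell(3,4) cb: {S,X2,X4}  orig:{S}
  cell(4,5) bc: {A,S}
  cell(5,6) cc: ∅
  cell(6,7) ca: {B}
  cell(7,8) ac: ∅
  cell(8,9) cc: ∅
  cell(9,10) cb: {S,X2,X4}  orig:{S}
  cell(10,11) bb: {X3}  orig:{}
  cell(0,2) cac: ∅
  cell(1,3) acc: ∅
  cell(2,4) ccb: {S}
  cell(3,5) cbc: {S}
  cell(4,6) bcc: {A,S}
  cell(5,7) cca: {X2,X4}  orig:{}
  cell(6,8) cac: ∅
  cell(7,9) acc: ∅
  cell(8,10) ccb: {S}
  cell(9,11) cbb: {B,X3}  orig:{B}
  cell(0,3) cacc: ∅
  cell(1,4) accb: ∅
  cell(2,5) ccbc: {S}
  cell(3,6) cbcc: {S}
  cell(4,7) bcca: {A,S}
  cell(5,8) ccac: ∅
  cell(6,9) cacc: ∅
  cell(7,10) accb: ∅
  cell(8,11) ccbb: {B,X2,X3,X4}  orig:{B}
  cell(0,4) caccb: ∅
  cell(1,5) accbc: ∅
  cell(2,6) ccbcc: {S}
  cell(3,7) cbcca: {S}
  cell(4,8) bccac: {A,S}
  cell(5,9) ccacc: ∅
  cell(6,10) caccb: ∅
  cell(7,11) accbb: ∅
  cell(0,5) caccbc: ∅
  cell(1,6) accbcc: ∅
  cell(2,7) ccbcca: {S}
  cell(3,8) cbccac: {S}
  cell(4,9) bccacc: {A,S}
  cell(5,10) ccaccb: ∅
  cell(6,11) caccbb: {A,S}
  cell(0,6) caccbcc: ∅
  cell(1,7) accbcca: ∅
  cell(2,8) ccbccac: {S}
  cell(3,9) cbccacc: {S}
  cell(4,10) bccaccb: {X3}  orig:{}
  cell(5,11) ccaccbb: {S}
  cell(0,7) caccbcca: ∅
  cell(1,8) accbccac: ∅
  cell(2,9) ccbccacc: {S}
  cell(3,10) cbccaccb: {B,X3}  orig:{B}
  cell(4,11) bccaccbb: {X3}  orig:{}
  cell(0,8) caccbccac: ∅
  cell(1,9) accbccacc: ∅
  cell(2,10) ccbccaccb: {B,X2,X3,X4}  orig:{B}
  cell(3,11) cbccaccbb: {B,X3}  orig:{B}
  cell(0,9) caccbccacc: ∅
  cell(1,10) accbccaccb: ∅
  cell(2,11) ccbccaccbb: {B,X2,X3,X4}  orig:{B}
  cell(0,10) caccbccaccb: {A,S}
  cell(1,11) accbccaccbb: ∅
  cell(0,11) caccbccaccbb: {A,S,X3}  orig:{A,S}

S ∈ T[0,11] ⇒ YES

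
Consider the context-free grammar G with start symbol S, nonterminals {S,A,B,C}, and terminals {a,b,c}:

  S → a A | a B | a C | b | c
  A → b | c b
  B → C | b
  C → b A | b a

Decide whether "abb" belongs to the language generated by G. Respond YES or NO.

CNF form of G:
  S -> T2 A | T2 B | T2 C | b | c
  A -> T0 T1 | b
  B -> T1 A | T1 T2 | b
  C -> T1 A | T1 T2
  T0 -> c
  T1 -> b
  T2 -> a

CYK table (by increasing span):
  cell(0,0) a: {T2}  orig:{}
  cell(1,1) b: {A,B,S,T1}  orig:{A,B,S}
  cell(2,2) b: {A,B,S,T1}  orig:{A,B,S}
  cell(0,1) ab: {S}
  cell(1,2) bb: {B,C}
  cell(0,2) abb: {S}

S ∈ T[0,2] ⇒ YES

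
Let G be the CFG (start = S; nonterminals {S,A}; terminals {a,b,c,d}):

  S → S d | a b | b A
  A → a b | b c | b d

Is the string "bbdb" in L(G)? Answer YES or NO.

CNF form of G:
  S -> S T3 | T0 T1 | T1 A
  A -> T0 T1 | T1 T2 | T1 T3
  T0 -> a
  T1 -> b
  T2 -> c
  T3 -> d

Fill CYK table bottom-up:
  [0..0]={T1}  "b"  orig:{}
  [1..1]={T1}  "b"  orig:{}
  [2..2]={T3}  "d"  orig:{}
  [3..3]={T1}  "b"  orig:{}
  [0..1]=∅  "bb"
  [1..2]={A}  "bd"
  [2..3]=∅  "db"
  [0..2]={S}  "bbd"
  [1..3]=∅  "bdb"
  [0..3]=∅  "bbdb"

S ∉ T[0,3] ⇒ NO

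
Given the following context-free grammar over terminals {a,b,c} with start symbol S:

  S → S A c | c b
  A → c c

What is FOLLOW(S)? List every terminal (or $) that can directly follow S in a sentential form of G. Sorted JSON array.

FIRST sets, iterate to fixpoint:
round 1:
  A via A→c c: +{c}
  S via S→c b: +{c}
  S: {c}  A: {c}
round 2: — fixpoint
  S: {c}  A: {c}

FOLLOW sets:
initialize: $ ∈ FOLLOW(S)
pass 1:
  S→S A c: FOLLOW(S) ⊇ FIRST(A) = {c}; new: +{c}
  S→S A c: FOLLOW(A) ⊇ FIRST(c) = {c}; new: +{c}
  FOLLOW[S]={$,c}  FOLLOW[A]={c}
pass 2: (no change)
  FOLLOW[S]={$,c}  FOLLOW[A]={c}

FOLLOW(S) = ["$", "c"]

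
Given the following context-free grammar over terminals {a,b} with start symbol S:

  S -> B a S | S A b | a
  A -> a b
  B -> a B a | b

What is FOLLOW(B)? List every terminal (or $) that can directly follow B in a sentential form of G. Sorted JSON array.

FIRST iteration:
iter 1:
  A via A→a b: +{a}
  B via B→a B a: +{a}
  B via B→b: +{b}
  S via S→B a S: +{a,b}
  S: {a,b}  A: {a}  B: {a,b}
iter 2: (stable)
  S: {a,b}  A: {a}  B: {a,b}

FOLLOW iteration:
seed FOLLOW(S) with $
[1]
  B→a B a: FOLLOW(B) ⊇ FIRST(a) = {a}; new: +{a}
  S→S A b: FOLLOW(S) ⊇ FIRST(A) = {a}; new: +{a}
  S→S A b: FOLLOW(A) ⊇ FIRST(b) = {b}; new: +{b}
  FOLLOW[S]={$,a}  FOLLOW[A]={b}  FOLLOW[B]={a}
[2] (stable)
  FOLLOW[S]={$,a}  FOLLOW[A]={b}  FOLLOW[B]={a}

FOLLOW(B) = ["a"]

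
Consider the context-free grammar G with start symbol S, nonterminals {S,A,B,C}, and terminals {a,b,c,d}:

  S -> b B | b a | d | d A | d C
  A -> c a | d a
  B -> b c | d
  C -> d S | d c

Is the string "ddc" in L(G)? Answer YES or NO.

CNF form of G:
  S -> T2 A | T2 C | T3 B | T3 T1 | d
  A -> T0 T1 | T2 T1
  B -> T3 T0 | d
  C -> T2 S | T2 T0
  T0 -> c
  T1 -> a
  T2 -> d
  T3 -> b

CYK table (by increasing span):
  cell(0,0) d: {B,S,T2}  orig:{B,S}
  cell(1,1) d: {B,S,T2}  orig:{B,S}
  cell(2,2) c: {T0}  orig:{}
  cell(0,1) dd: {C}
  cell(1,2) dc: {C}
  cell(0,2) ddc: {S}

S ∈ T[0,2] ⇒ YES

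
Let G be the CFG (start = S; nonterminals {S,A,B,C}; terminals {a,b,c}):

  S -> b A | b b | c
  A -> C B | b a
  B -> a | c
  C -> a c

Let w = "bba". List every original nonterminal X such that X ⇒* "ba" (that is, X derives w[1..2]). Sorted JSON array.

Convert to CNF:
  S -> T0 A | T0 T0 | c
  A -> C B | T0 T1
  B -> a | c
  C -> T1 T2
  T0 -> b
  T1 -> a
  T2 -> c

CYK fill, restricted to cells inside w[1..2]:
  cell(1,1) b: {T0}  orig:{}
  cell(2,2) a: {B,T1}  orig:{B}
  cell(1,2) ba: {A}

Original NTs in T[1,2] deriving "ba": ["A"]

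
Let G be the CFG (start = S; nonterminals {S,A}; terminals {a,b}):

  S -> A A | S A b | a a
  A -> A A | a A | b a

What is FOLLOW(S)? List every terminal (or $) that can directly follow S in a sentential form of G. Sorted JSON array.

Compute FIRST by fixpoint:
[1]
  A via A→a A: +{a}
  A via A→b a: +{b}
  S via S→A A: +{a,b}
  FIRST[S]={a,b}  FIRST[A]={a,b}
[2] (stable)
  FIRST[S]={a,b}  FIRST[A]={a,b}

Compute FOLLOW by fixpoint:
seed FOLLOW(S) with $
pass 1:
  A→A A: FOLLOW(A) ⊇ FIRST(A) = {a,b}; new: +{a,b}
  S→A A: FOLLOW(A) ⊇ FOLLOW(S) ⊇ {$}; new: +{$}
  S→S A b: FOLLOW(S) ⊇ FIRST(A) = {a,b}; new: +{a,b}
  FOLLOW[S]={$,a,b}  FOLLOW[A]={$,a,b}
pass 2: done
  FOLLOW[S]={$,a,b}  FOLLOW[A]={$,a,b}

FOLLOW(S) = ["$", "a", "b"]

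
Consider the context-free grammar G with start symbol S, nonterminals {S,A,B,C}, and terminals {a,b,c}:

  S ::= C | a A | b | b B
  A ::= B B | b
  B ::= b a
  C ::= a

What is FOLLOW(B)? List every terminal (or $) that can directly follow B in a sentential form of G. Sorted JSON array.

FIRST sets, iterate to fixpoint:
round 1:
  A via A→b: +{b}
  B via B→b a: +{b}
  C via C→a: +{a}
  S via S→C: +{a}
  S via S→b: +{b}
  S: {a,b}  A: {b}  B: {b}  C: {a}
round 2: done
  S: {a,b}  A: {b}  B: {b}  C: {a}

FOLLOW iteration:
seed FOLLOW(S) with $
round 1:
  A→B B: FOLLOW(B) ⊇ FIRST(B) = {b}; new: +{b}
  S→C: FOLLOW(C) ⊇ FOLLOW(S) ⊇ {$}; new: +{$}
  S→a A: FOLLOW(A) ⊇ FOLLOW(S) ⊇ {$}; new: +{$}
  S→b B: FOLLOW(B) ⊇ FOLLOW(S) ⊇ {$}; new: +{$}
  S: {$}  A: {$}  B: {$,b}  C: {$}
round 2: done
  S: {$}  A: {$}  B: {$,b}  C: {$}

FOLLOW(B) = ["$", "b"]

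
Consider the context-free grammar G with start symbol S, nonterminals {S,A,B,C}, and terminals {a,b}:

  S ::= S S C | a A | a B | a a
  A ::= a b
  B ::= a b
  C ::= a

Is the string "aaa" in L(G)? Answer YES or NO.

CNF form of G:
  S -> S X2 | T0 A | T0 B | T0 T0
  A -> T0 T1
  B -> T0 T1
  C -> a
  T0 -> a
  T1 -> b
  X2 -> S C

CYK fill:
  T[0,0] 'a' = {C,T0}  orig:{C}
  T[1,1] 'a' = {C,T0}  orig:{C}
  T[2,2] 'a' = {C,T0}  orig:{C}
  T[0,1] 'aa' = {S}
  T[1,2] 'aa' = {S}
  T[0,2] 'aaa' = {X2}  orig:{}

S ∉ T[0,2] ⇒ NO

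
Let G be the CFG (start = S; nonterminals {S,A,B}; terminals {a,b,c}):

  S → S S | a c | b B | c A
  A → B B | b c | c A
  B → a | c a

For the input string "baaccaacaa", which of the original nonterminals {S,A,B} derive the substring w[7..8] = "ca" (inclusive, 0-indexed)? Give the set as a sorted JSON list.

CNF form of G:
  S -> S S | T0 B | T1 A | T2 T1
  A -> B B | T0 T1 | T1 A
  B -> T1 T2 | a
  T0 -> b
  T1 -> c
  T2 -> a

CYK table (by increasing span), restricted to cells inside w[7..8]:
  [7..7]={T1}  "c"  orig:{}
  [8..8]={B,T2}  "a"  orig:{B}
  [7..8]={B}  "ca"

Original NTs in T[7,8] deriving "ca": ["B"]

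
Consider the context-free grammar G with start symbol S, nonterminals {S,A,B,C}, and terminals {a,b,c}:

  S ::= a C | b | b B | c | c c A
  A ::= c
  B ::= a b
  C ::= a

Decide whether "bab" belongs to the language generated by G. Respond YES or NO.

Convert to CNF:
  S -> T0 C | T1 B | T2 X3 | b | c
  A -> c
  B -> T0 T1
  C -> a
  T0 -> a
  T1 -> b
  T2 -> c
  X3 -> T2 A

CYK table (by increasing span):
  cell(0,0) b: {S,T1}  orig:{S}
  cell(1,1) a: {C,T0}  orig:{C}
  cell(2,2) b: {S,T1}  orig:{S}
  cell(0,1) ba: ∅
  cell(1,2) ab: {B}
  cell(0,2) bab: {S}

S ∈ T[0,2] ⇒ YES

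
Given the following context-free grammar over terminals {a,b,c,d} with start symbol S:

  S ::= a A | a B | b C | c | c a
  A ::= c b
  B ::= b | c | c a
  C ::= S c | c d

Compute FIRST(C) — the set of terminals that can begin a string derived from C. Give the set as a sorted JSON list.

Compute FIRST by fixpoint:
round 1:
  A via A→c b: +{c}
  B via B→b: +{b}
  B via B→c: +{c}
  C via C→c d: +{c}
  S via S→a A: +{a}
  S via S→b C: +{b}
  S via S→c: +{c}
  FIRST[S]={a,b,c}  FIRST[A]={c}  FIRST[B]={b,c}  FIRST[C]={c}
round 2:
  C via C→S c: +{a,b}
  FIRST[S]={a,b,c}  FIRST[A]={c}  FIRST[B]={b,c}  FIRST[C]={a,b,c}
round 3: (no change)
  FIRST[S]={a,b,c}  FIRST[A]={c}  FIRST[B]={b,c}  FIRST[C]={a,b,c}

FIRST(C) = ["a", "b", "c"]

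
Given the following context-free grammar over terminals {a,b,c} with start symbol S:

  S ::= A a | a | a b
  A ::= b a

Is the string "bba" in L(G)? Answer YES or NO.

CNF form of G:
  S -> A T1 | T1 T0 | a
  A -> T0 T1
  T0 -> b
  T1 -> a

CYK fill:
  T[0,0] 'b' = {T0}  orig:{}
  T[1,1] 'b' = {T0}  orig:{}
  T[2,2] 'a' = {S,T1}  orig:{S}
  T[0,1] 'bb' = ∅
  T[1,2] 'ba' = {A}
  T[0,2] 'bba' = ∅

S ∉ T[0,2] ⇒ NO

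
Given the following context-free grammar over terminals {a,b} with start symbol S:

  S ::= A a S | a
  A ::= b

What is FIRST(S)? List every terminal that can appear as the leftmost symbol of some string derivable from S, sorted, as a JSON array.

FIRST sets, iterate to fixpoint:
[1]
  A via A→b: +{b}
  S via S→A a S: +{b}
  S via S→a: +{a}
  FIRST(S)={a,b}  FIRST(A)={b}
[2] done
  FIRST(S)={a,b}  FIRST(A)={b}

FIRST(S) = ["a", "b"]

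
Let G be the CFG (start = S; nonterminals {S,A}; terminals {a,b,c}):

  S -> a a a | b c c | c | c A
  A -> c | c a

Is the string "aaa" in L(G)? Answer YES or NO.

Convert to CNF:
  S -> T0 A | T1 X3 | T2 X4 | c
  A -> T0 T1 | c
  T0 -> c
  T1 -> a
  T2 -> b
  X3 -> T1 T1
  X4 -> T0 T0

CYK fill:
  [0..0]={T1}  "a"  orig:{}
  [1..1]={T1}  "a"  orig:{}
  [2..2]={T1}  "a"  orig:{}
  [0..1]={X3}  "aa"  orig:{}
  [1..2]={X3}  "aa"  orig:{}
  [0..2]={S}  "aaa"

S ∈ T[0,2] ⇒ YES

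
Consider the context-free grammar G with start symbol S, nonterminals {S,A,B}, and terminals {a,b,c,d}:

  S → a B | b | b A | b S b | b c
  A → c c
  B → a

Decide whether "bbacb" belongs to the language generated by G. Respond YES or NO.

Convert to CNF:
  S -> T1 B | T2 A | T2 T0 | T2 X3 | b
  A -> T0 T0
  B -> a
  T0 -> c
  T1 -> a
  T2 -> b
  X3 -> S T2

Fill CYK table bottom-up:
  cell(0,0) b: {S,T2}  orig:{S}
  cell(1,1) b: {S,T2}  orig:{S}
  cell(2,2) a: {B,T1}  orig:{B}
  cell(3,3) c: {T0}  orig:{}
  cell(4,4) b: {S,T2}  orig:{S}
  cell(0,1) bb: {X3}  orig:{}
  cell(1,2) ba: ∅
  cell(2,3) ac: ∅
  cell(3,4) cb: ∅
  cell(0,2) bba: ∅
  cell(1,3) bac: ∅
  cell(2,4) acb: ∅
  cell(0,3) bbac: ∅
  cell(1,4) bacb: ∅
  cell(0,4) bbacb: ∅

S ∉ T[0,4] ⇒ NO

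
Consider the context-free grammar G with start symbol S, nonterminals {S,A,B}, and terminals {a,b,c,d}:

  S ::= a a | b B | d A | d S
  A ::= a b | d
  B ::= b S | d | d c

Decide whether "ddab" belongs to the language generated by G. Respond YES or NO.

CNF form of G:
  S -> T0 T0 | T1 B | T2 A | T2 S
  A -> T0 T1 | d
  B -> T1 S | T2 T3 | d
  T0 -> a
  T1 -> b
  T2 -> d
  T3 -> c

CYK fill:
  T[0,0] 'd' = {A,B,T2}  orig:{A,B}
  T[1,1] 'd' = {A,B,T2}  orig:{A,B}
  T[2,2] 'a' = {T0}  orig:{}
  T[3,3] 'b' = {T1}  orig:{}
  T[0,1] 'dd' = {S}
  T[1,2] 'da' = ∅
  T[2,3] 'ab' = {A}
  T[0,2] 'dda' = ∅
  T[1,3] 'dab' = {S}
  T[0,3] 'ddab' = {S}

S ∈ T[0,3] ⇒ YES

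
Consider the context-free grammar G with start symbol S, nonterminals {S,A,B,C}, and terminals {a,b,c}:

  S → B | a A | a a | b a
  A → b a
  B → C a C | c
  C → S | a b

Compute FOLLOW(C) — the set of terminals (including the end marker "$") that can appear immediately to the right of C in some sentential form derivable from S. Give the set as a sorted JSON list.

FIRST iteration:
pass 1:
  A via A→b a: +{b}
  B via B→c: +{c}
  C via C→a b: +{a}
  S via S→B: +{c}
  S via S→a A: +{a}
  S via S→b a: +{b}
  FIRST[S]={a,b,c}  FIRST[A]={b}  FIRST[B]={c}  FIRST[C]={a}
pass 2:
  B via B→C a C: +{a}
  C via C→S: +{b,c}
  FIRST[S]={a,b,c}  FIRST[A]={b}  FIRST[B]={a,c}  FIRST[C]={a,b,c}
pass 3:
  B via B→C a C: +{b}
  FIRST[S]={a,b,c}  FIRST[A]={b}  FIRST[B]={a,b,c}  FIRST[C]={a,b,c}
pass 4: — fixpoint
  FIRST[S]={a,b,c}  FIRST[A]={b}  FIRST[B]={a,b,c}  FIRST[C]={a,b,c}

Compute FOLLOW by fixpoint:
seed FOLLOW(S) with $
round 1:
  B→C a C: FOLLOW(C) ⊇ FIRST(a) = {a}; new: +{a}
  C→S: FOLLOW(S) ⊇ FOLLOW(C) ⊇ {a}; new: +{a}
  S→B: FOLLOW(B) ⊇ FOLLOW(S) ⊇ {$,a}; new: +{$,a}
  S→a A: FOLLOW(A) ⊇ FOLLOW(S) ⊇ {$,a}; new: +{$,a}
  FOLLOW(S)={$,a}  FOLLOW(A)={$,a}  FOLLOW(B)={$,a}  FOLLOW(C)={a}
round 2:
  B→C a C: FOLLOW(C) ⊇ FOLLOW(B) ⊇ {$,a}; new: +{$}
  FOLLOW(S)={$,a}  FOLLOW(A)={$,a}  FOLLOW(B)={$,a}  FOLLOW(C)={$,a}
round 3: done
  FOLLOW(S)={$,a}  FOLLOW(A)={$,a}  FOLLOW(B)={$,a}  FOLLOW(C)={$,a}

FOLLOW(C) = ["$", "a"]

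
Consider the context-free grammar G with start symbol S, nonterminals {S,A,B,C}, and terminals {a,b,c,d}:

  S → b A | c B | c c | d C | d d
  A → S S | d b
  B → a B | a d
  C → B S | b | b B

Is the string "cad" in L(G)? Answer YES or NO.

Convert to CNF:
  S -> T0 C | T0 T0 | T1 A | T3 B | T3 T3
  A -> S S | T0 T1
  B -> T2 B | T2 T0
  C -> B S | T1 B | b
  T0 -> d
  T1 -> b
  T2 -> a
  T3 -> c

Fill CYK table bottom-up:
  cell(0,0) c: {T3}  orig:{}
  cell(1,1) a: {T2}  orig:{}
  cell(2,2) d: {T0}  orig:{}
  cell(0,1) ca: ∅
  cell(1,2) ad: {B}
  cell(0,2) cad: {S}

S ∈ T[0,2] ⇒ YES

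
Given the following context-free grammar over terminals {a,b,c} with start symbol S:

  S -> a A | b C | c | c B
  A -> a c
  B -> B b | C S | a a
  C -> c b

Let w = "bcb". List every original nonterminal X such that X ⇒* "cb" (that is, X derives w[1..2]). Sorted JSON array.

CNF form of G:
  S -> T0 A | T1 B | T2 C | c
  A -> T0 T1
  B -> B T2 | C S | T0 T0
  C -> T1 T2
  T0 -> a
  T1 -> c
  T2 -> b

CYK table (by increasing span) — only the sub-triangle for w[1..2]:
  [1..1]={S,T1}  "c"  orig:{S}
  [2..2]={T2}  "b"  orig:{}
  [1..2]={C}  "cb"

Original NTs in T[1,2] deriving "cb": ["C"]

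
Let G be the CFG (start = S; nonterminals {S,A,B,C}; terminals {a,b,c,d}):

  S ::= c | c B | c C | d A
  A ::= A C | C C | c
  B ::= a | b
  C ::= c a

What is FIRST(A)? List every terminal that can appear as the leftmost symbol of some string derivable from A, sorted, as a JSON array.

FIRST iteration:
[1]
  A via A→c: +{c}
  B via B→a: +{a}
  B via B→b: +{b}
  C via C→c a: +{c}
  S via S→c: +{c}
  S via S→d A: +{d}
  FIRST(S)={c,d}  FIRST(A)={c}  FIRST(B)={a,b}  FIRST(C)={c}
[2] (no change)
  FIRST(S)={c,d}  FIRST(A)={c}  FIRST(B)={a,b}  FIRST(C)={c}

FIRST(A) = ["c"]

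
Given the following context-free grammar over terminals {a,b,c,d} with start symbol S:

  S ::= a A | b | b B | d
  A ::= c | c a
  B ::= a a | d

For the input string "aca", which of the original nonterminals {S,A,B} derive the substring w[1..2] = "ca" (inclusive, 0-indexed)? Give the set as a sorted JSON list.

Convert to CNF:
  S -> T1 A | T2 B | b | d
  A -> T0 T1 | c
  B -> T1 T1 | d
  T0 -> c
  T1 -> a
  T2 -> b

Fill CYK table bottom-up — only the sub-triangle for w[1..2]:
  [1..1]={A,T0}  "c"  orig:{A}
  [2..2]={T1}  "a"  orig:{}
  [1..2]={A}  "ca"

Original NTs in T[1,2] deriving "ca": ["A"]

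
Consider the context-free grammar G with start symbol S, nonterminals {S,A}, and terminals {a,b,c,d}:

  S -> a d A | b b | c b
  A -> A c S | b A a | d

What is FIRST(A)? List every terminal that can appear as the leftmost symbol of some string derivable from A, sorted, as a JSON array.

FIRST iteration:
round 1:
  A via A→b A a: +{b}
  A via A→d: +{d}
  S via S→a d A: +{a}
  S via S→b b: +{b}
  S via S→c b: +{c}
  FIRST[S]={a,b,c}  FIRST[A]={b,d}
round 2: (stable)
  FIRST[S]={a,b,c}  FIRST[A]={b,d}

FIRST(A) = ["b", "d"]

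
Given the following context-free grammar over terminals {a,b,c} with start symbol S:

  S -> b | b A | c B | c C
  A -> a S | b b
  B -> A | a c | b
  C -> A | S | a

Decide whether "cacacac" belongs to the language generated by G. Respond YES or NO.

CNF form of G:
  S -> T1 A | T2 B | T2 C | b
  A -> T0 S | T1 T1
  B -> T0 S | T0 T2 | T1 T1 | b
  C -> T0 S | T1 A | T1 T1 | T2 B | T2 C | a | b
  T0 -> a
  T1 -> b
  T2 -> c

Fill CYK table bottom-up:
  cell(0,0) c: {T2}  orig:{}
  cell(1,1) a: {C,T0}  orig:{C}
  cell(2,2) c: {T2}  orig:{}
  cell(3,3) a: {C,T0}  orig:{C}
  cell(4,4) c: {T2}  orig:{}
  cell(5,5) a: {C,T0}  orig:{C}
  cell(6,6) c: {T2}  orig:{}
  cell(0,1) ca: {C,S}
  cell(1,2) ac: {B}
  cell(2,3) ca: {C,S}
  cell(3,4) ac: {B}
  cell(4,5) ca: {C,S}
  cell(5,6) ac: {B}
  cell(0,2) cac: {C,S}
  cell(1,3) aca: {A,B,C}
  cell(2,4) cac: {C,S}
  cell(3,5) aca: {A,B,C}
  cell(4,6) cac: {C,S}
  cell(0,3) caca: {C,S}
  cell(1,4) acac: {A,B,C}
  cell(2,5) caca: {C,S}
  cell(3,6) acac: {A,B,C}
  cell(0,4) cacac: {C,S}
  cell(1,5) acaca: {A,B,C}
  cell(2,6) cacac: {C,S}
  cell(0,5) cacaca: {C,S}
  cell(1,6) acacac: {A,B,C}
  cell(0,6) cacacac: {C,S}

S ∈ T[0,6] ⇒ YES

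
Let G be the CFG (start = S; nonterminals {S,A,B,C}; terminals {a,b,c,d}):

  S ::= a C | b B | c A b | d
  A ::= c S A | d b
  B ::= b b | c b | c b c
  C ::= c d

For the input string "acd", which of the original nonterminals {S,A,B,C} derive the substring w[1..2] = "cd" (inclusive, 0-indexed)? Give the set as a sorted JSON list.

CNF form of G:
  S -> T0 X6 | T2 B | T3 C | d
  A -> T0 X4 | T1 T2
  B -> T0 T2 | T0 X5 | T2 T2
  C -> T0 T1
  T0 -> c
  T1 -> d
  T2 -> b
  T3 -> a
  X4 -> S A
  X5 -> T2 T0
  X6 -> A T2

CYK table (by increasing span) (cells [i..j] with 1 ≤ i ≤ j ≤ 2 only):
  [1..1]={T0}  "c"  orig:{}
  [2..2]={S,T1}  "d"  orig:{S}
  [1..2]={C}  "cd"

Original NTs in T[1,2] deriving "cd": ["C"]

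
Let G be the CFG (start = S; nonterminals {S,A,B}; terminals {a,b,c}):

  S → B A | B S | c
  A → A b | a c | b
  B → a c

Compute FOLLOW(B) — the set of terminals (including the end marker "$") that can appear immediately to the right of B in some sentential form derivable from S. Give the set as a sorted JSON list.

FIRST sets, iterate to fixpoint:
pass 1:
  A via A→a c: +{a}
  A via A→b: +{b}
  B via B→a c: +{a}
  S via S→B A: +{a}
  S via S→c: +{c}
  S: {a,c}  A: {a,b}  B: {a}
pass 2: (stable)
  S: {a,c}  A: {a,b}  B: {a}

FOLLOW iteration:
FOLLOW(S) := {$}
round 1:
  A→A b: FOLLOW(A) ⊇ FIRST(b) = {b}; new: +{b}
  S→B A: FOLLOW(B) ⊇ FIRST(A) = {a,b}; new: +{a,b}
  S→B A: FOLLOW(A) ⊇ FOLLOW(S) ⊇ {$}; new: +{$}
  S→B S: FOLLOW(B) ⊇ FIRST(S) = {a,c}; new: +{c}
  S: {$}  A: {$,b}  B: {a,b,c}
round 2: (no change)
  S: {$}  A: {$,b}  B: {a,b,c}

FOLLOW(B) = ["a", "b", "c"]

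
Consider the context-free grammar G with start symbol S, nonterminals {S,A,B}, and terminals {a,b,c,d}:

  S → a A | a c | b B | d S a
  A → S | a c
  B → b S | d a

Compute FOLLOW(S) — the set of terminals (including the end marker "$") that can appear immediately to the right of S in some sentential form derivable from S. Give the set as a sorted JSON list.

FIRST iteration:
pass 1:
  A via A→a c: +{a}
  B via B→b S: +{b}
  B via B→d a: +{d}
  S via S→a A: +{a}
  S via S→b B: +{b}
  S via S→d S a: +{d}
  FIRST[S]={a,b,d}  FIRST[A]={a}  FIRST[B]={b,d}
pass 2:
  A via A→S: +{b,d}
  FIRST[S]={a,b,d}  FIRST[A]={a,b,d}  FIRST[B]={b,d}
pass 3: done
  FIRST[S]={a,b,d}  FIRST[A]={a,b,d}  FIRST[B]={b,d}

Compute FOLLOW by fixpoint:
FOLLOW(S) := {$}
pass 1:
  S→a A: FOLLOW(A) ⊇ FOLLOW(S) ⊇ {$}; new: +{$}
  S→b B: FOLLOW(B) ⊇ FOLLOW(S) ⊇ {$}; new: +{$}
  S→d S a: FOLLOW(S) ⊇ FIRST(a) = {a}; new: +{a}
  FOLLOW(S)={$,a}  FOLLOW(A)={$}  FOLLOW(B)={$}
pass 2:
  S→a A: FOLLOW(A) ⊇ FOLLOW(S) ⊇ {$,a}; new: +{a}
  S→b B: FOLLOW(B) ⊇ FOLLOW(S) ⊇ {$,a}; new: +{a}
  FOLLOW(S)={$,a}  FOLLOW(A)={$,a}  FOLLOW(B)={$,a}
pass 3: (stable)
  FOLLOW(S)={$,a}  FOLLOW(A)={$,a}  FOLLOW(B)={$,a}

FOLLOW(S) = ["$", "a"]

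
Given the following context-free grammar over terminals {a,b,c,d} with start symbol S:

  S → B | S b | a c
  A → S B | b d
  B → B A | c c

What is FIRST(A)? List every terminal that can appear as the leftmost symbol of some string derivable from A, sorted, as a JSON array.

FIRST sets, iterate to fixpoint:
round 1:
  A via A→b d: +{b}
  B via B→c c: +{c}
  S via S→B: +{c}
  S via S→a c: +{a}
  FIRST(S)={a,c}  FIRST(A)={b}  FIRST(B)={c}
round 2:
  A via A→S B: +{a,c}
  FIRST(S)={a,c}  FIRST(A)={a,b,c}  FIRST(B)={c}
round 3: (stable)
  FIRST(S)={a,c}  FIRST(A)={a,b,c}  FIRST(B)={c}

FIRST(A) = ["a", "b", "c"]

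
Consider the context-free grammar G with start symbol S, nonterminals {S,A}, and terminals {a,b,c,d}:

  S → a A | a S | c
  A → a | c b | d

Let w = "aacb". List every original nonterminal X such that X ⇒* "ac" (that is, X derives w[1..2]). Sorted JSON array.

Convert to CNF:
  S -> T2 A | T2 S | c
  A -> T0 T1 | a | d
  T0 -> c
  T1 -> b
  T2 -> a

CYK table (by increasing span) (cells [i..j] with 1 ≤ i ≤ j ≤ 2 only):
  T[1,1] 'a' = {A,T2}  orig:{A}
  T[2,2] 'c' = {S,T0}  orig:{S}
  T[1,2] 'ac' = {S}

Original NTs in T[1,2] deriving "ac": ["S"]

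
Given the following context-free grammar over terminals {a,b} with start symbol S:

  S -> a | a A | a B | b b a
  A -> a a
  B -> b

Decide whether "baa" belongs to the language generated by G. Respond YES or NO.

Convert to CNF:
  S -> T0 A | T0 B | T1 X2 | a
  A -> T0 T0
  B -> b
  T0 -> a
  T1 -> b
  X2 -> T1 T0

CYK fill:
  T[0,0] 'b' = {B,T1}  orig:{B}
  T[1,1] 'a' = {S,T0}  orig:{S}
  T[2,2] 'a' = {S,T0}  orig:{S}
  T[0,1] 'ba' = {X2}  orig:{}
  T[1,2] 'aa' = {A}
  T[0,2] 'baa' = ∅

S ∉ T[0,2] ⇒ NO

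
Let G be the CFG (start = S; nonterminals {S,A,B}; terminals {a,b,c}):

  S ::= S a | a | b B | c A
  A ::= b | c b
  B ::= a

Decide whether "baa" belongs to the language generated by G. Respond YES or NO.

CNF form of G:
  S -> S T2 | T0 A | T1 B | a
  A -> T0 T1 | b
  B -> a
  T0 -> c
  T1 -> b
  T2 -> a

CYK table (by increasing span):
  [0..0]={A,T1}  "b"  orig:{A}
  [1..1]={B,S,T2}  "a"  orig:{B,S}
  [2..2]={B,S,T2}  "a"  orig:{B,S}
  [0..1]={S}  "ba"
  [1..2]={S}  "aa"
  [0..2]={S}  "baa"

S ∈ T[0,2] ⇒ YES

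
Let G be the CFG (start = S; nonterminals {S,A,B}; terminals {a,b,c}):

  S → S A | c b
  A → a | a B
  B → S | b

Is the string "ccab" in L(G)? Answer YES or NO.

Convert to CNF:
  S -> S A | T1 T2
  A -> T0 B | a
  B -> S A | T1 T2 | b
  T0 -> a
  T1 -> c
  T2 -> b

CYK table (by increasing span):
  cell(0,0) c: {T1}  orig:{}
  cell(1,1) c: {T1}  orig:{}
  cell(2,2) a: {A,T0}  orig:{A}
  cell(3,3) b: {B,T2}  orig:{B}
  cell(0,1) cc: ∅
  cell(1,2) ca: ∅
  cell(2,3) ab: {A}
  cell(0,2) cca: ∅
  cell(1,3) cab: ∅
  cell(0,3) ccab: ∅

S ∉ T[0,3] ⇒ NO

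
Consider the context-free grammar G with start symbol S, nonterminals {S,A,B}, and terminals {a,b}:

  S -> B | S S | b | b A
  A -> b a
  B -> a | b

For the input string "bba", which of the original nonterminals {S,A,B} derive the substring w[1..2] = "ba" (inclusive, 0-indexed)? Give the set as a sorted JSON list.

Convert to CNF:
  S -> S S | T0 A | a | b
  A -> T0 T1
  B -> a | b
  T0 -> b
  T1 -> a

CYK fill — only the sub-triangle for w[1..2]:
  T[1,1] 'b' = {B,S,T0}  orig:{B,S}
  T[2,2] 'a' = {B,S,T1}  orig:{B,S}
  T[1,2] 'ba' = {A,S}

Original NTs in T[1,2] deriving "ba": ["A", "S"]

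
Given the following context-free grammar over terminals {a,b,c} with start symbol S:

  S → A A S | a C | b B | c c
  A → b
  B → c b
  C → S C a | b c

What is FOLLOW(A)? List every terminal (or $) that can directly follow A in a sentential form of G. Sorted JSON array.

FIRST iteration:
iter 1:
  A via A→b: +{b}
  B via B→c b: +{c}
  C via C→b c: +{b}
  S via S→A A S: +{b}
  S via S→a C: +{a}
  S via S→c c: +{c}
  FIRST[S]={a,b,c}  FIRST[A]={b}  FIRST[B]={c}  FIRST[C]={b}
iter 2:
  C via C→S C a: +{a,c}
  FIRST[S]={a,b,c}  FIRST[A]={b}  FIRST[B]={c}  FIRST[C]={a,b,c}
iter 3: (stable)
  FIRST[S]={a,b,c}  FIRST[A]={b}  FIRST[B]={c}  FIRST[C]={a,b,c}

Compute FOLLOW by fixpoint:
FOLLOW(S) := {$}
[1]
  C→S C a: FOLLOW(S) ⊇ FIRST(C) = {a,b,c}; new: +{a,b,c}
  C→S C a: FOLLOW(C) ⊇ FIRST(a) = {a}; new: +{a}
  S→A A S: FOLLOW(A) ⊇ FIRST(A) = {b}; new: +{b}
  S→A A S: FOLLOW(A) ⊇ FIRST(S) = {a,b,c}; new: +{a,c}
  S→a C: FOLLOW(C) ⊇ FOLLOW(S) ⊇ {$,a,b,c}; new: +{$,b,c}
  S→b B: FOLLOW(B) ⊇ FOLLOW(S) ⊇ {$,a,b,c}; new: +{$,a,b,c}
  FOLLOW(S)={$,a,b,c}  FOLLOW(A)={a,b,c}  FOLLOW(B)={$,a,b,c}  FOLLOW(C)={$,a,b,c}
[2] done
  FOLLOW(S)={$,a,b,c}  FOLLOW(A)={a,b,c}  FOLLOW(B)={$,a,b,c}  FOLLOW(C)={$,a,b,c}

FOLLOW(A) = ["a", "b", "c"]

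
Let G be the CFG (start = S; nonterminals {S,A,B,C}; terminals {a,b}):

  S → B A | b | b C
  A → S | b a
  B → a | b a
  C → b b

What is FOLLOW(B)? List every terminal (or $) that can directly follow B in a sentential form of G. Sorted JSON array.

FIRST sets, iterate to fixpoint:
round 1:
  A via A→b a: +{b}
  B via B→a: +{a}
  B via B→b a: +{b}
  C via C→b b: +{b}
  S via S→B A: +{a,b}
  FIRST[S]={a,b}  FIRST[A]={b}  FIRST[B]={a,b}  FIRST[C]={b}
round 2:
  A via A→S: +{a}
  FIRST[S]={a,b}  FIRST[A]={a,b}  FIRST[B]={a,b}  FIRST[C]={b}
round 3: (no change)
  FIRST[S]={a,b}  FIRST[A]={a,b}  FIRST[B]={a,b}  FIRST[C]={b}

Compute FOLLOW by fixpoint:
initialize: $ ∈ FOLLOW(S)
iter 1:
  S→B A: FOLLOW(B) ⊇ FIRST(A) = {a,b}; new: +{a,b}
  S→B A: FOLLOW(A) ⊇ FOLLOW(S) ⊇ {$}; new: +{$}
  S→b C: FOLLOW(C) ⊇ FOLLOW(S) ⊇ {$}; new: +{$}
  FOLLOW[S]={$}  FOLLOW[A]={$}  FOLLOW[B]={a,b}  FOLLOW[C]={$}
iter 2: (no change)
  FOLLOW[S]={$}  FOLLOW[A]={$}  FOLLOW[B]={a,b}  FOLLOW[C]={$}

FOLLOW(B) = ["a", "b"]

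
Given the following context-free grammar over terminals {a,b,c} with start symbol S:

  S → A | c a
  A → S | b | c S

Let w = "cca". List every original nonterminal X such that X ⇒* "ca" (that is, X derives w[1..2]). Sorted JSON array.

CNF form of G:
  S -> T0 S | T0 T1 | b
  A -> T0 S | T0 T1 | b
  T0 -> c
  T1 -> a

Fill CYK table bottom-up (cells [i..j] with 1 ≤ i ≤ j ≤ 2 only):
  [1..1]={T0}  "c"  orig:{}
  [2..2]={T1}  "a"  orig:{}
  [1..2]={A,S}  "ca"

Original NTs in T[1,2] deriving "ca": ["A", "S"]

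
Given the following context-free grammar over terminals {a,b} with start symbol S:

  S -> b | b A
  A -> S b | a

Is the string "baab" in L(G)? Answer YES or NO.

Convert to CNF:
  S -> T0 A | b
  A -> S T0 | a
  T0 -> b

Fill CYK table bottom-up:
  [0..0]={S,T0}  "b"  orig:{S}
  [1..1]={A}  "a"
  [2..2]={A}  "a"
  [3..3]={S,T0}  "b"  orig:{S}
  [0..1]={S}  "ba"
  [1..2]=∅  "aa"
  [2..3]=∅  "ab"
  [0..2]=∅  "baa"
  [1..3]=∅  "aab"
  [0..3]=∅  "baab"

S ∉ T[0,3] ⇒ NO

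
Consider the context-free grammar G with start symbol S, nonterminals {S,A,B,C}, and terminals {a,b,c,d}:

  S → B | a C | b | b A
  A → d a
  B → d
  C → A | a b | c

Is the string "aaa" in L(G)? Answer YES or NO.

Convert to CNF:
  S -> T1 C | T2 A | b | d
  A -> T0 T1
  B -> d
  C -> T0 T1 | T1 T2 | c
  T0 -> d
  T1 -> a
  T2 -> b

CYK table (by increasing span):
  [0..0]={T1}  "a"  orig:{}
  [1..1]={T1}  "a"  orig:{}
  [2..2]={T1}  "a"  orig:{}
  [0..1]=∅  "aa"
  [1..2]=∅  "aa"
  [0..2]=∅  "aaa"

S ∉ T[0,2] ⇒ NO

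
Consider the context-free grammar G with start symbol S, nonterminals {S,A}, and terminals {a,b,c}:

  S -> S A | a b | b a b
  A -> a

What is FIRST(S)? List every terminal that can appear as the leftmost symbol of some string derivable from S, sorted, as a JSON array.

FIRST sets, iterate to fixpoint:
round 1:
  A via A→a: +{a}
  S via S→a b: +{a}
  S via S→b a b: +{b}
  FIRST(S)={a,b}  FIRST(A)={a}
round 2: done
  FIRST(S)={a,b}  FIRST(A)={a}

FIRST(S) = ["a", "b"]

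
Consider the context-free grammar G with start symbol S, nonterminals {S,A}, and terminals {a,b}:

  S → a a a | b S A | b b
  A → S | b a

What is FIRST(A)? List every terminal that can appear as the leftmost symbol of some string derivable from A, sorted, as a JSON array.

Compute FIRST by fixpoint:
pass 1:
  A via A→b a: +{b}
  S via S→a a a: +{a}
  S via S→b S A: +{b}
  S: {a,b}  A: {b}
pass 2:
  A via A→S: +{a}
  S: {a,b}  A: {a,b}
pass 3: (no change)
  S: {a,b}  A: {a,b}

FIRST(A) = ["a", "b"]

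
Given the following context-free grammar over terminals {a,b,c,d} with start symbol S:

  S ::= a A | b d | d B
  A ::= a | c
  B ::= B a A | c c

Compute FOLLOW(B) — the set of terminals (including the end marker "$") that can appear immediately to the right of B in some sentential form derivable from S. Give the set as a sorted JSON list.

Compute FIRST by fixpoint:
iter 1:
  A via A→a: +{a}
  A via A→c: +{c}
  B via B→c c: +{c}
  S via S→a A: +{a}
  S via S→b d: +{b}
  S via S→d B: +{d}
  S: {a,b,d}  A: {a,c}  B: {c}
iter 2: done
  S: {a,b,d}  A: {a,c}  B: {c}

FOLLOW sets:
FOLLOW(S) := {$}
round 1:
  B→B a A: FOLLOW(B) ⊇ FIRST(a) = {a}; new: +{a}
  B→B a A: FOLLOW(A) ⊇ FOLLOW(B) ⊇ {a}; new: +{a}
  S→a A: FOLLOW(A) ⊇ FOLLOW(S) ⊇ {$}; new: +{$}
  S→d B: FOLLOW(B) ⊇ FOLLOW(S) ⊇ {$}; new: +{$}
  FOLLOW[S]={$}  FOLLOW[A]={$,a}  FOLLOW[B]={$,a}
round 2: — fixpoint
  FOLLOW[S]={$}  FOLLOW[A]={$,a}  FOLLOW[B]={$,a}

FOLLOW(B) = ["$", "a"]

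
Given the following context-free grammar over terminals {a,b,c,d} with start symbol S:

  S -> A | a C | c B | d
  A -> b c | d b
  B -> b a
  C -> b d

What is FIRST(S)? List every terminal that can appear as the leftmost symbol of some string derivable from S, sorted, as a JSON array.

Compute FIRST by fixpoint:
iter 1:
  A via A→b c: +{b}
  A via A→d b: +{d}
  B via B→b a: +{b}
  C via C→b d: +{b}
  S via S→A: +{b,d}
  S via S→a C: +{a}
  S via S→c B: +{c}
  S: {a,b,c,d}  A: {b,d}  B: {b}  C: {b}
iter 2: (stable)
  S: {a,b,c,d}  A: {b,d}  B: {b}  C: {b}

FIRST(S) = ["a", "b", "c", "d"]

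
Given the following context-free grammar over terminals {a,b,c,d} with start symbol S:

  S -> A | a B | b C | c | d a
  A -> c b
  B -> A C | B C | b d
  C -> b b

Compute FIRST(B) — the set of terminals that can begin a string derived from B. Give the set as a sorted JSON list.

Compute FIRST by fixpoint:
pass 1:
  A via A→c b: +{c}
  B via B→A C: +{c}
  B via B→b d: +{b}
  C via C→b b: +{b}
  S via S→A: +{c}
  S via S→a B: +{a}
  S via S→b C: +{b}
  S via S→d a: +{d}
  FIRST[S]={a,b,c,d}  FIRST[A]={c}  FIRST[B]={b,c}  FIRST[C]={b}
pass 2: — fixpoint
  FIRST[S]={a,b,c,d}  FIRST[A]={c}  FIRST[B]={b,c}  FIRST[C]={b}

FIRST(B) = ["b", "c"]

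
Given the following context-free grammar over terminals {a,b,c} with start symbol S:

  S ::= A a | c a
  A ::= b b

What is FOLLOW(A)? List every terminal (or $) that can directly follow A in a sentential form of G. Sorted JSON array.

FIRST iteration:
[1]
  A via A→b b: +{b}
  S via S→A a: +{b}
  S via S→c a: +{c}
  S: {b,c}  A: {b}
[2] (no change)
  S: {b,c}  A: {b}

FOLLOW sets:
seed FOLLOW(S) with $
iter 1:
  S→A a: FOLLOW(A) ⊇ FIRST(a) = {a}; new: +{a}
  FOLLOW[S]={$}  FOLLOW[A]={a}
iter 2: (stable)
  FOLLOW[S]={$}  FOLLOW[A]={a}

FOLLOW(A) = ["a"]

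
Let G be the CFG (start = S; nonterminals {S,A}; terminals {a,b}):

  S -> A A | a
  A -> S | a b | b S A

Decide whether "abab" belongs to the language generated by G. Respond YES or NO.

CNF form of G:
  S -> A A | a
  A -> A A | T0 T1 | T1 X2 | a
  T0 -> a
  T1 -> b
  X2 -> S A

CYK table (by increasing span):
  [0..0]={A,S,T0}  "a"  orig:{A,S}
  [1..1]={T1}  "b"  orig:{}
  [2..2]={A,S,T0}  "a"  orig:{A,S}
  [3..3]={T1}  "b"  orig:{}
  [0..1]={A}  "ab"
  [1..2]=∅  "ba"
  [2..3]={A}  "ab"
  [0..2]={A,S}  "aba"
  [1..3]=∅  "bab"
  [0..3]={A,S}  "abab"

S ∈ T[0,3] ⇒ YES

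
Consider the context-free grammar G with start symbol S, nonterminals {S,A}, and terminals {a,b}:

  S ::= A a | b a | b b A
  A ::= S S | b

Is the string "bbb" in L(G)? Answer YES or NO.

CNF form of G:
  S -> A T0 | T1 T0 | T1 X2
  A -> S S | b
  T0 -> a
  T1 -> b
  X2 -> T1 A

CYK fill:
  cell(0,0) b: {A,T1}  orig:{A}
  cell(1,1) b: {A,T1}  orig:{A}
  cell(2,2) b: {A,T1}  orig:{A}
  cell(0,1) bb: {X2}  orig:{}
  cell(1,2) bb: {X2}  orig:{}
  cell(0,2) bbb: {S}

S ∈ T[0,2] ⇒ YES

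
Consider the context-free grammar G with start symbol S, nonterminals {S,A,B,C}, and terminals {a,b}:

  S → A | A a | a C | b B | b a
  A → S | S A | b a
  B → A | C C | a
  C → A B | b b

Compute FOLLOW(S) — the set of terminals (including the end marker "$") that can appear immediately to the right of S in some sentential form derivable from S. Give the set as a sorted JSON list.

FIRST sets, iterate to fixpoint:
pass 1:
  A via A→b a: +{b}
  B via B→A: +{b}
  B via B→a: +{a}
  C via C→A B: +{b}
  S via S→A: +{b}
  S via S→a C: +{a}
  FIRST(S)={a,b}  FIRST(A)={b}  FIRST(B)={a,b}  FIRST(C)={b}
pass 2:
  A via A→S: +{a}
  C via C→A B: +{a}
  FIRST(S)={a,b}  FIRST(A)={a,b}  FIRST(B)={a,b}  FIRST(C)={a,b}
pass 3: — fixpoint
  FIRST(S)={a,b}  FIRST(A)={a,b}  FIRST(B)={a,b}  FIRST(C)={a,b}

FOLLOW iteration:
seed FOLLOW(S) with $
pass 1:
  A→S A: FOLLOW(S) ⊇ FIRST(A) = {a,b}; new: +{a,b}
  B→C C: FOLLOW(C) ⊇ FIRST(C) = {a,b}; new: +{a,b}
  C→A B: FOLLOW(A) ⊇ FIRST(B) = {a,b}; new: +{a,b}
  C→A B: FOLLOW(B) ⊇ FOLLOW(C) ⊇ {a,b}; new: +{a,b}
  S→A: FOLLOW(A) ⊇ FOLLOW(S) ⊇ {$,a,b}; new: +{$}
  S→a C: FOLLOW(C) ⊇ FOLLOW(S) ⊇ {$,a,b}; new: +{$}
  S→b B: FOLLOW(B) ⊇ FOLLOW(S) ⊇ {$,a,b}; new: +{$}
  FOLLOW(S)={$,a,b}  FOLLOW(A)={$,a,b}  FOLLOW(B)={$,a,b}  FOLLOW(C)={$,a,b}
pass 2: — fixpoint
  FOLLOW(S)={$,a,b}  FOLLOW(A)={$,a,b}  FOLLOW(B)={$,a,b}  FOLLOW(C)={$,a,b}

FOLLOW(S) = ["$", "a", "b"]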